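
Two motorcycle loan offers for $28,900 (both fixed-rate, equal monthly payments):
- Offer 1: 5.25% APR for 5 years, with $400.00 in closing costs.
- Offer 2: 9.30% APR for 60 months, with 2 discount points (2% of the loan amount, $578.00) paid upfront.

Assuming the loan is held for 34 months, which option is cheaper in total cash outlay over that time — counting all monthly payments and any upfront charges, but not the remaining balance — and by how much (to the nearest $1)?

Offer 1: monthly rate = 5.25%/12 = 0.0043750; payment = 28,900 × 0.0043750 / (1 − (1+0.0043750)^−60) = $548.69.
Offer 2: at 9.30% the monthly rate is 0.0077500, so the payment is 28,900 × 0.0077500 / (1 − 1.0077500^−60) = $604.13.
Over 34 months: Offer 1 costs 34 × $548.69 + $400.00 = $19,055.46; Offer 2 costs 34 × $604.13 + $578.00 = $21,118.42.
Offer 1 is cheaper by $21,118.42 − $19,055.46 = $2,062.96.

Offer 1 by $2,063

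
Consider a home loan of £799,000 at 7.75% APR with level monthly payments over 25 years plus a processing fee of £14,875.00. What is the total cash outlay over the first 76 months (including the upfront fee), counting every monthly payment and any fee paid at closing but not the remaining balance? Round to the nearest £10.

£473,540

At 7.75% the monthly rate is 0.0064583, so the payment is 799,000 × 0.0064583 / (1 − 1.0064583^−300) = £6,035.08.
Total outlay = 76 × £6,035.08 + £14,875.00 = £473,541.08.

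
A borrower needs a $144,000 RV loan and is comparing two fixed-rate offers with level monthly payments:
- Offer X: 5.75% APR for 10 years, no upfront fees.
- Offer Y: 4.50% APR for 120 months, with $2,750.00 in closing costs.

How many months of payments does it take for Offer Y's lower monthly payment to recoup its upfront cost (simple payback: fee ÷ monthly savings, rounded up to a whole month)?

Offer X: at 5.75% the monthly rate is 0.0047917, so the payment is 144,000 × 0.0047917 / (1 − 1.0047917^−120) = $1,580.68.
Offer Y: monthly rate = 4.5%/12 = 0.0037500; payment = 144,000 × 0.0037500 / (1 − (1+0.0037500)^−120) = $1,492.39.
Monthly savings = $1,580.68 − $1,492.39 = $88.29.
Break-even = $2,750.00 / $88.29 = 31.15 → 32 months.

32 months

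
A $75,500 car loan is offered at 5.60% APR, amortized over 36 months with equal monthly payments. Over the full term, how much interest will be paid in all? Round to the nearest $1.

$6,695

Monthly rate = 5.6%/12 = 0.0046667; payment = 75,500 × 0.0046667 / (1 − (1+0.0046667)^−36) = $2,283.20.
Total paid = 36 × $2,283.20 = $82,195.20; interest = $82,195.20 − $75,500 = $6,695.20.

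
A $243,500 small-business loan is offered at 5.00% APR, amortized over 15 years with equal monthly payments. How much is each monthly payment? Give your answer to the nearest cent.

At 5.00% the monthly rate is 0.0041667, so the payment is 243,500 × 0.0041667 / (1 − 1.0041667^−180) = $1,925.58.

$1,925.58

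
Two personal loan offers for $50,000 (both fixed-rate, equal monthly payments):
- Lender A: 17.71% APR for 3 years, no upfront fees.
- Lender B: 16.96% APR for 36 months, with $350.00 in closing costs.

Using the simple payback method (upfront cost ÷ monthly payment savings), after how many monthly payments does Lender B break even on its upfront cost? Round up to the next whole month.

Lender A: at 17.71% the monthly rate is 0.0147583, so the payment is 50,000 × 0.0147583 / (1 − 1.0147583^−36) = $1,800.35.
Lender B: monthly rate = 16.96%/12 = 0.0141333; payment = 50,000 × 0.0141333 / (1 − (1+0.0141333)^−36) = $1,781.64.
Monthly savings = $1,800.35 − $1,781.64 = $18.71.
Break-even = $350.00 / $18.71 = 18.71 → 19 months.

19 months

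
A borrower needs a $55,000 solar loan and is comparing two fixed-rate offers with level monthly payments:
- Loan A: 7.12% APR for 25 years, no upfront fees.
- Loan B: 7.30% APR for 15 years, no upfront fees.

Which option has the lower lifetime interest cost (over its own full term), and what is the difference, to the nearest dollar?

Loan B by $27,232

Loan A: at 7.12% the monthly rate is 0.0059333, so the payment is 55,000 × 0.0059333 / (1 − 1.0059333^−300) = $392.95.
Total interest on Loan A = 300 × $392.95 − $55,000 = $62,885.00.
Loan B: monthly rate = 7.3%/12 = 0.0060833; payment = 55,000 × 0.0060833 / (1 − (1+0.0060833)^−180) = $503.63.
Total interest on Loan B = 180 × $503.63 − $55,000 = $35,653.40.
Loan B is lower by $27,231.60.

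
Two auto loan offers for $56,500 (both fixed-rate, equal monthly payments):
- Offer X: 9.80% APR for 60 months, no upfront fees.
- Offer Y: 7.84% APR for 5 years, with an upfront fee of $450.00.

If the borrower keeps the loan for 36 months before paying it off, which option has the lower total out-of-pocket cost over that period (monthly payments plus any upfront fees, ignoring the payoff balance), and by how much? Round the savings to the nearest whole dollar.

Offer X: monthly rate = 9.8%/12 = 0.0081667; payment = 56,500 × 0.0081667 / (1 − (1+0.0081667)^−60) = $1,194.91.
Offer Y: at 7.84% the monthly rate is 0.0065333, so the payment is 56,500 × 0.0065333 / (1 − 1.0065333^−60) = $1,141.29.
Over 36 months: Offer X costs 36 × $1,194.91 = $43,016.76; Offer Y costs 36 × $1,141.29 + $450.00 = $41,536.44.
Offer Y is cheaper by $43,016.76 − $41,536.44 = $1,480.32.

Offer Y by $1,480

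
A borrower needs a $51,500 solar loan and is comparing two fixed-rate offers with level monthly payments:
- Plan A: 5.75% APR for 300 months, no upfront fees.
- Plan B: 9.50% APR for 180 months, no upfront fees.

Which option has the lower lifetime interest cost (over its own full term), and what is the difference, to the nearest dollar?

Plan A: monthly rate = 5.75%/12 = 0.0047917; payment = 51,500 × 0.0047917 / (1 − (1+0.0047917)^−300) = $323.99.
Total interest on Plan A = 300 × $323.99 − $51,500 = $45,697.00.
Plan B: at 9.50% the monthly rate is 0.0079167, so the payment is 51,500 × 0.0079167 / (1 − 1.0079167^−180) = $537.78.
Total interest on Plan B = 180 × $537.78 − $51,500 = $45,300.40.
Plan B is lower by $396.60.

Plan B by $397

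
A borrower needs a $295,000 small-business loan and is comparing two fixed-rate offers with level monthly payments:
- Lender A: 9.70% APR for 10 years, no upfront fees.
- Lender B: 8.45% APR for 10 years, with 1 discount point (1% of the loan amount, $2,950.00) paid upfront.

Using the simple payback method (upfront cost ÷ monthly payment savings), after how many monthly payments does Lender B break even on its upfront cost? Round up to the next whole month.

15 months

Lender A: monthly rate = 9.7%/12 = 0.0080833; payment = 295,000 × 0.0080833 / (1 − (1+0.0080833)^−120) = $3,849.60.
Lender B: monthly rate = 8.45%/12 = 0.0070417; payment = 295,000 × 0.0070417 / (1 − (1+0.0070417)^−120) = $3,649.69.
Monthly savings = $3,849.60 − $3,649.69 = $199.91.
Break-even = $2,950.00 / $199.91 = 14.76 → 15 months.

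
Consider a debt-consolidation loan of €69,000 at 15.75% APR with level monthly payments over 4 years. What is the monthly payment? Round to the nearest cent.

€1,946.66

At 15.75% the monthly rate is 0.0131250, so the payment is 69,000 × 0.0131250 / (1 − 1.0131250^−48) = €1,946.66.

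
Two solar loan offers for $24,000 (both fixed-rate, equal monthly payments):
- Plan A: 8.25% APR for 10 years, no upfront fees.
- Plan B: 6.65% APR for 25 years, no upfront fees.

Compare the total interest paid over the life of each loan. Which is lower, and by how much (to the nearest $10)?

Plan A: monthly rate = 8.25%/12 = 0.0068750; payment = 24,000 × 0.0068750 / (1 − (1+0.0068750)^−120) = $294.37.
Total interest on Plan A = 120 × $294.37 − $24,000 = $11,324.40.
Plan B: monthly rate = 6.65%/12 = 0.0055417; payment = 24,000 × 0.0055417 / (1 − (1+0.0055417)^−300) = $164.31.
Total interest on Plan B = 300 × $164.31 − $24,000 = $25,293.00.
Plan A is lower by $13,968.60.

Plan A by $13,970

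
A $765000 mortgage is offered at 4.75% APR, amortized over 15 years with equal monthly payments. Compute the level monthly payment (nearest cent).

$5,950.41

Monthly rate = 4.75%/12 = 0.0039583; payment = 765,000 × 0.0039583 / (1 − (1+0.0039583)^−180) = $5,950.41.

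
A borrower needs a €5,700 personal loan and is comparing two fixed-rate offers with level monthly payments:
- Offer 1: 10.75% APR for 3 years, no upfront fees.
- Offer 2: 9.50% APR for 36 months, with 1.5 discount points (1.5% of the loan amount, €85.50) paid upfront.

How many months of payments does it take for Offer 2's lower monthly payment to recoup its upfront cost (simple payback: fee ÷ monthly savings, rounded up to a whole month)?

26 months

Offer 1: monthly rate = 10.75%/12 = 0.0089583; payment = 5,700 × 0.0089583 / (1 − (1+0.0089583)^−36) = €185.94.
Offer 2: at 9.50% the monthly rate is 0.0079167, so the payment is 5,700 × 0.0079167 / (1 − 1.0079167^−36) = €182.59.
Monthly savings = €185.94 − €182.59 = €3.35.
Break-even = €85.50 / €3.35 = 25.52 → 26 months.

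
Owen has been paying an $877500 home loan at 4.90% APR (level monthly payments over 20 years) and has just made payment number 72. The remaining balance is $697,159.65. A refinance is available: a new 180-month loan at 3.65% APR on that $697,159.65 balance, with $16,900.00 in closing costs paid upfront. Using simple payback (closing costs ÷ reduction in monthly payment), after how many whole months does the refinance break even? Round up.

Current payment = 877,500 × 4.9%/12 / (1 − (1+0.0040833)^−240) = $5,742.75.
Refinanced payment = 697,159.65 × 0.0030417 / (1 − (1+0.0030417)^−180) = $5,035.38.
Monthly savings = $5,742.75 − $5,035.38 = $707.37.
Break-even = $16,900.00 / $707.37 = 23.89 → 24 months.

24 months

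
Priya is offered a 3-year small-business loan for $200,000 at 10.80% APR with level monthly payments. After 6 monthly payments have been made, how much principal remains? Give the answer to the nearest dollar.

With monthly rate i = 10.8%/12 = 0.0090000, the balance after k of n payments is P · [(1+i)^n − (1+i)^k] / [(1+i)^n − 1].
(1+0.0090000)^36 = 1.38064487 and (1+0.0090000)^6 = 1.05522968, so the balance is 200,000 × (1.38064487 − 1.05522968) / (1.38064487 − 1) = $170,980.99.

$170,981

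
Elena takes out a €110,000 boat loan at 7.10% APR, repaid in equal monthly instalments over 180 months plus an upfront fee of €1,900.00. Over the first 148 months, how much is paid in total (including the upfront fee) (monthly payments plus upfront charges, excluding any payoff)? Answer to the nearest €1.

Monthly rate = 7.1%/12 = 0.0059167; payment = 110,000 × 0.0059167 / (1 − (1+0.0059167)^−180) = €994.87.
Total outlay = 148 × €994.87 + €1,900.00 = €149,140.76.

€149,141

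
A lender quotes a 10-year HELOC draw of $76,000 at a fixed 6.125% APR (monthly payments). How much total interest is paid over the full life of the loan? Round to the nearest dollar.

Monthly rate = 6.125%/12 = 0.0051042; payment = 76,000 × 0.0051042 / (1 − (1+0.0051042)^−120) = $848.53.
Total paid = 120 × $848.53 = $101,823.60; interest = $101,823.60 − $76,000 = $25,823.60.

$25,824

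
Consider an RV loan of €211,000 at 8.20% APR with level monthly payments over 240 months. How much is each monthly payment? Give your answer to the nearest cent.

€1,791.24

At 8.20% the monthly rate is 0.0068333, so the payment is 211,000 × 0.0068333 / (1 − 1.0068333^−240) = €1,791.24.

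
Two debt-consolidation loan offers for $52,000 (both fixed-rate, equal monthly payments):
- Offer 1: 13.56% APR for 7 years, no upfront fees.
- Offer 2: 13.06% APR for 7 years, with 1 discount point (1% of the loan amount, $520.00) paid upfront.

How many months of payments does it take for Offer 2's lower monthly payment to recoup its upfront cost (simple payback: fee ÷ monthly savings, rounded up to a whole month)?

37 months

Offer 1: at 13.56% the monthly rate is 0.0113000, so the payment is 52,000 × 0.0113000 / (1 − 1.0113000^−84) = $961.89.
Offer 2: at 13.06% the monthly rate is 0.0108833, so the payment is 52,000 × 0.0108833 / (1 − 1.0108833^−84) = $947.68.
Monthly savings = $961.89 − $947.68 = $14.21.
Break-even = $520.00 / $14.21 = 36.59 → 37 months.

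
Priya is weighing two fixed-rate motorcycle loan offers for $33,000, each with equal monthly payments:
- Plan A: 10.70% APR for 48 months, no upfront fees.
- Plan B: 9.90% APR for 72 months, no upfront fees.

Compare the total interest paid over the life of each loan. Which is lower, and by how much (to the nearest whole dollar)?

Plan A: monthly rate = 10.7%/12 = 0.0089167; payment = 33,000 × 0.0089167 / (1 − (1+0.0089167)^−48) = $848.10.
Total interest on Plan A = 48 × $848.10 − $33,000 = $7,708.80.
Plan B: at 9.90% the monthly rate is 0.0082500, so the payment is 33,000 × 0.0082500 / (1 − 1.0082500^−72) = $609.69.
Total interest on Plan B = 72 × $609.69 − $33,000 = $10,897.68.
Plan A is lower by $3,188.88.

Plan A by $3,189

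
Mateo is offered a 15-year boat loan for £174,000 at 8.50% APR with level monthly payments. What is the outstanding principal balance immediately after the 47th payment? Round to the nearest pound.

£147,289

With monthly rate i = 8.5%/12 = 0.0070833, the balance after k of n payments is P · [(1+i)^n − (1+i)^k] / [(1+i)^n − 1].
(1+0.0070833)^180 = 3.56265334 and (1+0.0070833)^47 = 1.39339487, so the balance is 174,000 × (3.56265334 − 1.39339487) / (3.56265334 − 1) = £147,289.13.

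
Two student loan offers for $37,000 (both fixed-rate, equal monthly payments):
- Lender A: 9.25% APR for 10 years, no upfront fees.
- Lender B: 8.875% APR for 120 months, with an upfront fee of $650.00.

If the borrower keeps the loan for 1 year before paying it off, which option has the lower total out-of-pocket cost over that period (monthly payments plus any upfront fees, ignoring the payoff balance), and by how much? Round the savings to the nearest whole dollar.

Lender A by $560

Lender A: at 9.25% the monthly rate is 0.0077083, so the payment is 37,000 × 0.0077083 / (1 − 1.0077083^−120) = $473.72.
Lender B: at 8.875% the monthly rate is 0.0073958, so the payment is 37,000 × 0.0073958 / (1 − 1.0073958^−120) = $466.20.
Over 12 months: Lender A costs 12 × $473.72 = $5,684.64; Lender B costs 12 × $466.20 + $650.00 = $6,244.40.
Lender A is cheaper by $6,244.40 − $5,684.64 = $559.76.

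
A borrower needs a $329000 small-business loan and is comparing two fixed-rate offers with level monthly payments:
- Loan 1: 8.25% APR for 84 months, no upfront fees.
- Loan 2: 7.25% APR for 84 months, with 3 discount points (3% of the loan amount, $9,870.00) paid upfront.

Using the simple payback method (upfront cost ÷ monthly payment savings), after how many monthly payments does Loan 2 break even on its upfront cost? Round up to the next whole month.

Loan 1: at 8.25% the monthly rate is 0.0068750, so the payment is 329,000 × 0.0068750 / (1 − 1.0068750^−84) = $5,168.94.
Loan 2: at 7.25% the monthly rate is 0.0060417, so the payment is 329,000 × 0.0060417 / (1 − 1.0060417^−84) = $5,005.80.
Monthly savings = $5,168.94 − $5,005.80 = $163.14.
Break-even = $9,870.00 / $163.14 = 60.50 → 61 months.

61 months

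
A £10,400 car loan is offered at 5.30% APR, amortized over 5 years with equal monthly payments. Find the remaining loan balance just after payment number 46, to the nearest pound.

£2,678

With monthly rate i = 5.3%/12 = 0.0044167, the balance after k of n payments is P · [(1+i)^n − (1+i)^k] / [(1+i)^n − 1].
(1+0.0044167)^60 = 1.30267066 and (1+0.0044167)^46 = 1.22472867, so the balance is 10,400 × (1.30267066 − 1.22472867) / (1.30267066 − 1) = £2,678.15.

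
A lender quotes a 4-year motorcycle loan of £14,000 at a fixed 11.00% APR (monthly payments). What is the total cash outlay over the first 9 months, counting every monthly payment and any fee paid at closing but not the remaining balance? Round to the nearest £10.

At 11.00% the monthly rate is 0.0091667, so the payment is 14,000 × 0.0091667 / (1 − 1.0091667^−48) = £361.84.
Total outlay = 9 × £361.84 = £3,256.56.

£3,260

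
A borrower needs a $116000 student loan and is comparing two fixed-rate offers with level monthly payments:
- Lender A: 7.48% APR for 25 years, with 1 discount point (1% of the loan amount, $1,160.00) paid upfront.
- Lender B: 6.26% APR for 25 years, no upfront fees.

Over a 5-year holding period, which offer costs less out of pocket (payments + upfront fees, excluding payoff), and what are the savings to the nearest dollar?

Lender B by $6,547

Lender A: at 7.48% the monthly rate is 0.0062333, so the payment is 116,000 × 0.0062333 / (1 − 1.0062333^−300) = $855.72.
Lender B: monthly rate = 6.26%/12 = 0.0052167; payment = 116,000 × 0.0052167 / (1 − (1+0.0052167)^−300) = $765.93.
Over 60 months: Lender A costs 60 × $855.72 + $1,160.00 = $52,503.20; Lender B costs 60 × $765.93 = $45,955.80.
Lender B is cheaper by $52,503.20 − $45,955.80 = $6,547.40.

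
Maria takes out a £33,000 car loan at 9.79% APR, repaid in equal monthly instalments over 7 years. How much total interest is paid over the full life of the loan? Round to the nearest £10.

At 9.79% the monthly rate is 0.0081583, so the payment is 33,000 × 0.0081583 / (1 − 1.0081583^−84) = £544.27.
Total paid = 84 × £544.27 = £45,718.68; interest = £45,718.68 − £33,000 = £12,718.68.

£12,720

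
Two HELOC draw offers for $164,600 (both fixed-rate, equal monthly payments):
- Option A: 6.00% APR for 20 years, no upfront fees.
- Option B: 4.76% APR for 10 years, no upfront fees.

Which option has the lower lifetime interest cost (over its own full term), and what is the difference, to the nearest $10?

Option A: at 6.00% the monthly rate is 0.0050000, so the payment is 164,600 × 0.0050000 / (1 − 1.0050000^−240) = $1,179.25.
Total interest on Option A = 240 × $1,179.25 − $164,600 = $118,420.00.
Option B: monthly rate = 4.76%/12 = 0.0039667; payment = 164,600 × 0.0039667 / (1 − (1+0.0039667)^−120) = $1,726.59.
Total interest on Option B = 120 × $1,726.59 − $164,600 = $42,590.80.
Option B is lower by $75,829.20.

Option B by $75,830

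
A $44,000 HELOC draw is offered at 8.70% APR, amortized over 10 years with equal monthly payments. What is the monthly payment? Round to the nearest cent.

$550.25

At 8.70% the monthly rate is 0.0072500, so the payment is 44,000 × 0.0072500 / (1 − 1.0072500^−120) = $550.25.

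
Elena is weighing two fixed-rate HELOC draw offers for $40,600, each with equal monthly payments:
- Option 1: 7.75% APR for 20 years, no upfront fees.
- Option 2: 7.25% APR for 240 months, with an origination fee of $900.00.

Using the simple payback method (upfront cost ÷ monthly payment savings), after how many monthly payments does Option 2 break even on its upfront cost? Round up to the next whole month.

73 months

Option 1: at 7.75% the monthly rate is 0.0064583, so the payment is 40,600 × 0.0064583 / (1 − 1.0064583^−240) = $333.31.
Option 2: monthly rate = 7.25%/12 = 0.0060417; payment = 40,600 × 0.0060417 / (1 − (1+0.0060417)^−240) = $320.89.
Monthly savings = $333.31 − $320.89 = $12.42.
Break-even = $900.00 / $12.42 = 72.46 → 73 months.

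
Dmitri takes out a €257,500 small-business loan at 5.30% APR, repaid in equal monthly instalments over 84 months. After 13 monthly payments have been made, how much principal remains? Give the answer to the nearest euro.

With monthly rate i = 5.3%/12 = 0.0044167, the balance after k of n payments is P · [(1+i)^n − (1+i)^k] / [(1+i)^n − 1].
(1+0.0044167)^84 = 1.44799974 and (1+0.0044167)^13 = 1.05896312, so the balance is 257,500 × (1.44799974 − 1.05896312) / (1.44799974 − 1) = €223,609.35.

€223,609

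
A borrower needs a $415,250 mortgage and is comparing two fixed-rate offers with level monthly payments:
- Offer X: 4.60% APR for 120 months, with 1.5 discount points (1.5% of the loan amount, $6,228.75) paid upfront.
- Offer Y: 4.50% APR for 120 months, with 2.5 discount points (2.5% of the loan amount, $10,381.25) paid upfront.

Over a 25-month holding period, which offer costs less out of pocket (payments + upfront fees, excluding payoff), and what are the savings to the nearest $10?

Offer X by $3,650

Offer X: monthly rate = 4.6%/12 = 0.0038333; payment = 415,250 × 0.0038333 / (1 − (1+0.0038333)^−120) = $4,323.63.
Offer Y: at 4.50% the monthly rate is 0.0037500, so the payment is 415,250 × 0.0037500 / (1 − 1.0037500^−120) = $4,303.58.
Over 25 months: Offer X costs 25 × $4,323.63 + $6,228.75 = $114,319.50; Offer Y costs 25 × $4,303.58 + $10,381.25 = $117,970.75.
Offer X is cheaper by $117,970.75 − $114,319.50 = $3,651.25.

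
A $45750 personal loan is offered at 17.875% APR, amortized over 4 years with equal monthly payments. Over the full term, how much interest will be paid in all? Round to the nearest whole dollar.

At 17.875% the monthly rate is 0.0148958, so the payment is 45,750 × 0.0148958 / (1 − 1.0148958^−48) = $1,340.92.
Total paid = 48 × $1,340.92 = $64,364.16; interest = $64,364.16 − $45,750 = $18,614.16.

$18,614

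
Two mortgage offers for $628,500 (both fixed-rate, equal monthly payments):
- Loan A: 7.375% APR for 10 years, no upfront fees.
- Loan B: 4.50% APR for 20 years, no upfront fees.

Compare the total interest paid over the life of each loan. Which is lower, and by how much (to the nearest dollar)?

Loan A: monthly rate = 7.375%/12 = 0.0061458; payment = 628,500 × 0.0061458 / (1 − (1+0.0061458)^−120) = $7,419.47.
Total interest on Loan A = 120 × $7,419.47 − $628,500 = $261,836.40.
Loan B: at 4.50% the monthly rate is 0.0037500, so the payment is 628,500 × 0.0037500 / (1 − 1.0037500^−240) = $3,976.20.
Total interest on Loan B = 240 × $3,976.20 − $628,500 = $325,788.00.
Loan A is lower by $63,951.60.

Loan A by $63,952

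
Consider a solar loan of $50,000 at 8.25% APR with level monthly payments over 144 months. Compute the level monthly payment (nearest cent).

Monthly rate = 8.25%/12 = 0.0068750; payment = 50,000 × 0.0068750 / (1 − (1+0.0068750)^−144) = $548.10.

$548.10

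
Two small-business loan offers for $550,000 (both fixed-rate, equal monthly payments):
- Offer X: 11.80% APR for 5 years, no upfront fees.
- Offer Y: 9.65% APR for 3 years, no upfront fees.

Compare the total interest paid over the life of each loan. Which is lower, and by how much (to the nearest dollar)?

Offer X: at 11.80% the monthly rate is 0.0098333, so the payment is 550,000 × 0.0098333 / (1 − 1.0098333^−60) = $12,178.93.
Total interest on Offer X = 60 × $12,178.93 − $550,000 = $180,735.80.
Offer Y: at 9.65% the monthly rate is 0.0080417, so the payment is 550,000 × 0.0080417 / (1 − 1.0080417^−36) = $17,656.71.
Total interest on Offer Y = 36 × $17,656.71 − $550,000 = $85,641.56.
Offer Y is lower by $95,094.24.

Offer Y by $95,094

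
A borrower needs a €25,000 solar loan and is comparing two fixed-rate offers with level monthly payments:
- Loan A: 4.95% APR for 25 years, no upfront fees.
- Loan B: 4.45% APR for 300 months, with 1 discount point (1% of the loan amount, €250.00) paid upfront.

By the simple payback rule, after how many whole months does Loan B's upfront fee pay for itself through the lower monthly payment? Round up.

35 months

Loan A: monthly rate = 4.95%/12 = 0.0041250; payment = 25,000 × 0.0041250 / (1 − (1+0.0041250)^−300) = €145.42.
Loan B: monthly rate = 4.45%/12 = 0.0037083; payment = 25,000 × 0.0037083 / (1 − (1+0.0037083)^−300) = €138.25.
Monthly savings = €145.42 − €138.25 = €7.17.
Break-even = €250.00 / €7.17 = 34.87 → 35 months.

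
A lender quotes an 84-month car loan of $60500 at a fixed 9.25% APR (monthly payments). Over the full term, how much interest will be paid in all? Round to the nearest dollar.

Monthly rate = 9.25%/12 = 0.0077083; payment = 60,500 × 0.0077083 / (1 − (1+0.0077083)^−84) = $981.08.
Total paid = 84 × $981.08 = $82,410.72; interest = $82,410.72 − $60,500 = $21,910.72.

$21,911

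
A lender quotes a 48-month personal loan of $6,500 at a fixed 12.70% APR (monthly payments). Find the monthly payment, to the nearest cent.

At 12.70% the monthly rate is 0.0105833, so the payment is 6,500 × 0.0105833 / (1 − 1.0105833^−48) = $173.41.

$173.41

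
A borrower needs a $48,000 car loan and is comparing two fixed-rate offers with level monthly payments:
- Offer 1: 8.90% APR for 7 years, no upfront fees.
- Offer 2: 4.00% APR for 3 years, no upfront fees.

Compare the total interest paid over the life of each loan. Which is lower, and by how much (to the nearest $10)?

Offer 1: at 8.90% the monthly rate is 0.0074167, so the payment is 48,000 × 0.0074167 / (1 − 1.0074167^−84) = $769.84.
Total interest on Offer 1 = 84 × $769.84 − $48,000 = $16,666.56.
Offer 2: at 4.00% the monthly rate is 0.0033333, so the payment is 48,000 × 0.0033333 / (1 − 1.0033333^−36) = $1,417.15.
Total interest on Offer 2 = 36 × $1,417.15 − $48,000 = $3,017.40.
Offer 2 is lower by $13,649.16.

Offer 2 by $13,650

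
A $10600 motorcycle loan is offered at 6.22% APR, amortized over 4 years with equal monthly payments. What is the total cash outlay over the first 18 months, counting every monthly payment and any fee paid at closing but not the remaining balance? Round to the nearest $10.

$4,500

Monthly rate = 6.22%/12 = 0.0051833; payment = 10,600 × 0.0051833 / (1 − (1+0.0051833)^−48) = $250.01.
Total outlay = 18 × $250.01 = $4,500.18.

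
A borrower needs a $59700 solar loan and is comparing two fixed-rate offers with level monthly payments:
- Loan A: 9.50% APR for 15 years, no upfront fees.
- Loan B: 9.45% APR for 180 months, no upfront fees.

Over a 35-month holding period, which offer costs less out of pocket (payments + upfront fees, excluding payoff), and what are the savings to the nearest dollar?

Loan B by $63

Loan A: at 9.50% the monthly rate is 0.0079167, so the payment is 59,700 × 0.0079167 / (1 − 1.0079167^−180) = $623.40.
Loan B: at 9.45% the monthly rate is 0.0078750, so the payment is 59,700 × 0.0078750 / (1 − 1.0078750^−180) = $621.60.
Over 35 months: Loan A costs 35 × $623.40 = $21,819.00; Loan B costs 35 × $621.60 = $21,756.00.
Loan B is cheaper by $21,819.00 − $21,756.00 = $63.00.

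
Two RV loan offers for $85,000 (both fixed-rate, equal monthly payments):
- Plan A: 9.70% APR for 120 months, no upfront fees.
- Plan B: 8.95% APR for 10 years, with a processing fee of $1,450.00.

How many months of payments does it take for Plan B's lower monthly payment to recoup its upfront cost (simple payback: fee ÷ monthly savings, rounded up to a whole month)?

42 months

Plan A: monthly rate = 9.7%/12 = 0.0080833; payment = 85,000 × 0.0080833 / (1 − (1+0.0080833)^−120) = $1,109.21.
Plan B: monthly rate = 8.95%/12 = 0.0074583; payment = 85,000 × 0.0074583 / (1 − (1+0.0074583)^−120) = $1,074.45.
Monthly savings = $1,109.21 − $1,074.45 = $34.76.
Break-even = $1,450.00 / $34.76 = 41.71 → 42 months.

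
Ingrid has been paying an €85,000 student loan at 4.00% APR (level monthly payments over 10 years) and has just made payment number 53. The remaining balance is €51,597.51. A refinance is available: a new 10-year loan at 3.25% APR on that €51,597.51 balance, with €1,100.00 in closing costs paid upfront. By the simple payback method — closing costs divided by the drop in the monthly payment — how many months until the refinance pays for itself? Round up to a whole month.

Current payment = 85,000 × 4%/12 / (1 − (1+0.0033333)^−120) = €860.58.
Refinanced payment = 51,597.51 × 0.0027083 / (1 − (1+0.0027083)^−120) = €504.21.
Monthly savings = €860.58 − €504.21 = €356.37.
Break-even = €1,100.00 / €356.37 = 3.09 → 4 months.

4 months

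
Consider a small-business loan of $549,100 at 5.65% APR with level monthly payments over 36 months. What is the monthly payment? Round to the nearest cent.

Monthly rate = 5.65%/12 = 0.0047083; payment = 549,100 × 0.0047083 / (1 − (1+0.0047083)^−36) = $16,617.75.

$16,617.75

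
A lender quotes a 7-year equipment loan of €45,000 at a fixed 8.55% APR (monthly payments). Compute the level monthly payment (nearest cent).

€713.77

At 8.55% the monthly rate is 0.0071250, so the payment is 45,000 × 0.0071250 / (1 − 1.0071250^−84) = €713.77.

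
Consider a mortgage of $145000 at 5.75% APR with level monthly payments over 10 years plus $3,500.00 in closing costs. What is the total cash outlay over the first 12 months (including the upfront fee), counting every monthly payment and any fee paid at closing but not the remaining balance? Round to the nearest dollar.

$22,600

At 5.75% the monthly rate is 0.0047917, so the payment is 145,000 × 0.0047917 / (1 − 1.0047917^−120) = $1,591.65.
Total outlay = 12 × $1,591.65 + $3,500.00 = $22,599.80.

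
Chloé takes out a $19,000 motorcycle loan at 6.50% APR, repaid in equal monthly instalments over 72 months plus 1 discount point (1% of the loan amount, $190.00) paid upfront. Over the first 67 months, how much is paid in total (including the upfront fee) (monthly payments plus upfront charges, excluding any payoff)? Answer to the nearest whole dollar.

Monthly rate = 6.5%/12 = 0.0054167; payment = 19,000 × 0.0054167 / (1 − (1+0.0054167)^−72) = $319.39.
Total outlay = 67 × $319.39 + $190.00 = $21,589.13.

$21,589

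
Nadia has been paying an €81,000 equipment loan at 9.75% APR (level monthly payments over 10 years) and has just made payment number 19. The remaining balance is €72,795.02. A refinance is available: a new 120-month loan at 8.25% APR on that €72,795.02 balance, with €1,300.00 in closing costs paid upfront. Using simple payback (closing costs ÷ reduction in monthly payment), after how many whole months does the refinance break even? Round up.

Current payment = 81,000 × 9.75%/12 / (1 − (1+0.0081250)^−120) = €1,059.24.
Refinanced payment = 72,795.02 × 0.0068750 / (1 − (1+0.0068750)^−120) = €892.85.
Monthly savings = €1,059.24 − €892.85 = €166.39.
Break-even = €1,300.00 / €166.39 = 7.81 → 8 months.

8 months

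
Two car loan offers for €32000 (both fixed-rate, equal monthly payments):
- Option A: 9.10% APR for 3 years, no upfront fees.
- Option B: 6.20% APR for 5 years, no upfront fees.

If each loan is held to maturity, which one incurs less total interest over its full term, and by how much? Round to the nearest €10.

Option A: monthly rate = 9.1%/12 = 0.0075833; payment = 32,000 × 0.0075833 / (1 − (1+0.0075833)^−36) = €1,019.08.
Total interest on Option A = 36 × €1,019.08 − €32,000 = €4,686.88.
Option B: monthly rate = 6.2%/12 = 0.0051667; payment = 32,000 × 0.0051667 / (1 − (1+0.0051667)^−60) = €621.63.
Total interest on Option B = 60 × €621.63 − €32,000 = €5,297.80.
Option A is lower by €610.92.

Option A by €610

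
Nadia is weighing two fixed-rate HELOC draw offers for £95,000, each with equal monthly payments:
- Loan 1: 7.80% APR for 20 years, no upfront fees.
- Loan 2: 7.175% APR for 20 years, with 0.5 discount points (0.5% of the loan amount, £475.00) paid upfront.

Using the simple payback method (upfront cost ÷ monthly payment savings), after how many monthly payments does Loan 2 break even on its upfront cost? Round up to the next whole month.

14 months

Loan 1: monthly rate = 7.8%/12 = 0.0065000; payment = 95,000 × 0.0065000 / (1 − (1+0.0065000)^−240) = £782.83.
Loan 2: monthly rate = 7.175%/12 = 0.0059792; payment = 95,000 × 0.0059792 / (1 − (1+0.0059792)^−240) = £746.55.
Monthly savings = £782.83 − £746.55 = £36.28.
Break-even = £475.00 / £36.28 = 13.09 → 14 months.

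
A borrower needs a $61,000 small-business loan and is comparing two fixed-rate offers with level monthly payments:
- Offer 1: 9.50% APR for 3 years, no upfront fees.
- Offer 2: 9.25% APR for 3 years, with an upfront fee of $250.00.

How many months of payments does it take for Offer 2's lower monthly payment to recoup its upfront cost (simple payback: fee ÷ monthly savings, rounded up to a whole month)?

Offer 1: monthly rate = 9.5%/12 = 0.0079167; payment = 61,000 × 0.0079167 / (1 − (1+0.0079167)^−36) = $1,954.01.
Offer 2: monthly rate = 9.25%/12 = 0.0077083; payment = 61,000 × 0.0077083 / (1 − (1+0.0077083)^−36) = $1,946.89.
Monthly savings = $1,954.01 − $1,946.89 = $7.12.
Break-even = $250.00 / $7.12 = 35.11 → 36 months.

36 months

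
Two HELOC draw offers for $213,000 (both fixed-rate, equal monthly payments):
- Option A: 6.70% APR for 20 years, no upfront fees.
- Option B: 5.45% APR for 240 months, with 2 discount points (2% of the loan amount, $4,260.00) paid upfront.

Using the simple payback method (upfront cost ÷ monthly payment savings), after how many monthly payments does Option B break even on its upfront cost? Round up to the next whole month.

Option A: monthly rate = 6.7%/12 = 0.0055833; payment = 213,000 × 0.0055833 / (1 − (1+0.0055833)^−240) = $1,613.25.
Option B: monthly rate = 5.45%/12 = 0.0045417; payment = 213,000 × 0.0045417 / (1 − (1+0.0045417)^−240) = $1,459.19.
Monthly savings = $1,613.25 − $1,459.19 = $154.06.
Break-even = $4,260.00 / $154.06 = 27.65 → 28 months.

28 months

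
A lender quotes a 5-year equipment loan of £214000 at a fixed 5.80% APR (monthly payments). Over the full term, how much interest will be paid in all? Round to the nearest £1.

£33,041

At 5.80% the monthly rate is 0.0048333, so the payment is 214,000 × 0.0048333 / (1 − 1.0048333^−60) = £4,117.35.
Total paid = 60 × £4,117.35 = £247,041.00; interest = £247,041.00 − £214,000 = £33,041.00.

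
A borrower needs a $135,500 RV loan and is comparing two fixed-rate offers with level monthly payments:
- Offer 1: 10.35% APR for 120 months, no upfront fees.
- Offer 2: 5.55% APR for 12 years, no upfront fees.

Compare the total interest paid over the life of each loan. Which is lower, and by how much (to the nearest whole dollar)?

Offer 1: monthly rate = 10.35%/12 = 0.0086250; payment = 135,500 × 0.0086250 / (1 − (1+0.0086250)^−120) = $1,817.01.
Total interest on Offer 1 = 120 × $1,817.01 − $135,500 = $82,541.20.
Offer 2: at 5.55% the monthly rate is 0.0046250, so the payment is 135,500 × 0.0046250 / (1 − 1.0046250^−144) = $1,290.94.
Total interest on Offer 2 = 144 × $1,290.94 − $135,500 = $50,395.36.
Offer 2 is lower by $32,145.84.

Offer 2 by $32,146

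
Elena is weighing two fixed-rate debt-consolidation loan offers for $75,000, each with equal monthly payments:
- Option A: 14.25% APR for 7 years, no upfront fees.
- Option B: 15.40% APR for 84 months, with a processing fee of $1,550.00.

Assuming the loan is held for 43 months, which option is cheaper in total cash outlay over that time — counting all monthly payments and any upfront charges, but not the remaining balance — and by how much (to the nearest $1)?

Option A: monthly rate = 14.25%/12 = 0.0118750; payment = 75,000 × 0.0118750 / (1 − (1+0.0118750)^−84) = $1,415.88.
Option B: at 15.40% the monthly rate is 0.0128333, so the payment is 75,000 × 0.0128333 / (1 − 1.0128333^−84) = $1,464.14.
Over 43 months: Option A costs 43 × $1,415.88 = $60,882.84; Option B costs 43 × $1,464.14 + $1,550.00 = $64,508.02.
Option A is cheaper by $64,508.02 − $60,882.84 = $3,625.18.

Option A by $3,625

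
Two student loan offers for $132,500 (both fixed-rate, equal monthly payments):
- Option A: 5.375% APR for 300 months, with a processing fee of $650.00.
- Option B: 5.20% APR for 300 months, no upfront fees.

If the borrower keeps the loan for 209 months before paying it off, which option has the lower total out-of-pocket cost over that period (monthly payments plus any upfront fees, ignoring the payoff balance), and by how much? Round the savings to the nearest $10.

Option B by $3,510

Option A: at 5.375% the monthly rate is 0.0044792, so the payment is 132,500 × 0.0044792 / (1 − 1.0044792^−300) = $803.80.
Option B: monthly rate = 5.2%/12 = 0.0043333; payment = 132,500 × 0.0043333 / (1 − (1+0.0043333)^−300) = $790.10.
Over 209 months: Option A costs 209 × $803.80 + $650.00 = $168,644.20; Option B costs 209 × $790.10 = $165,130.90.
Option B is cheaper by $168,644.20 − $165,130.90 = $3,513.30.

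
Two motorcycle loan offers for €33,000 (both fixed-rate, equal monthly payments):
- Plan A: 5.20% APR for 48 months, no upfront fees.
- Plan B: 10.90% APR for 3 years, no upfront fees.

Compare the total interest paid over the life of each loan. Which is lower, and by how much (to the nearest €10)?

Plan A: monthly rate = 5.2%/12 = 0.0043333; payment = 33,000 × 0.0043333 / (1 − (1+0.0043333)^−48) = €762.96.
Total interest on Plan A = 48 × €762.96 − €33,000 = €3,622.08.
Plan B: monthly rate = 10.9%/12 = 0.0090833; payment = 33,000 × 0.0090833 / (1 − (1+0.0090833)^−36) = €1,078.82.
Total interest on Plan B = 36 × €1,078.82 − €33,000 = €5,837.52.
Plan A is lower by €2,215.44.

Plan A by €2,220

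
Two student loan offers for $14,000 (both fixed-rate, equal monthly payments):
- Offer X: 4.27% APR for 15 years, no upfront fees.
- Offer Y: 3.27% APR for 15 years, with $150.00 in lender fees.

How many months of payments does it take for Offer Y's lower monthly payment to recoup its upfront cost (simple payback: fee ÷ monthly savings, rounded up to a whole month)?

Offer X: monthly rate = 4.27%/12 = 0.0035583; payment = 14,000 × 0.0035583 / (1 − (1+0.0035583)^−180) = $105.46.
Offer Y: monthly rate = 3.27%/12 = 0.0027250; payment = 14,000 × 0.0027250 / (1 − (1+0.0027250)^−180) = $98.51.
Monthly savings = $105.46 − $98.51 = $6.95.
Break-even = $150.00 / $6.95 = 21.58 → 22 months.

22 months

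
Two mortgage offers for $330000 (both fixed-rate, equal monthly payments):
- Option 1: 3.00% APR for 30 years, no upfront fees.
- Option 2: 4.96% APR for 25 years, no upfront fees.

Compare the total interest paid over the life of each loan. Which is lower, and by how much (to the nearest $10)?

Option 1 by $75,570

Option 1: monthly rate = 3%/12 = 0.0025000; payment = 330,000 × 0.0025000 / (1 − (1+0.0025000)^−360) = $1,391.29.
Total interest on Option 1 = 360 × $1,391.29 − $330,000 = $170,864.40.
Option 2: at 4.96% the monthly rate is 0.0041333, so the payment is 330,000 × 0.0041333 / (1 − 1.0041333^−300) = $1,921.46.
Total interest on Option 2 = 300 × $1,921.46 − $330,000 = $246,438.00.
Option 1 is lower by $75,573.60.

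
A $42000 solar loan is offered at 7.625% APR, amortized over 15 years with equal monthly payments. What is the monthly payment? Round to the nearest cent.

$392.33

At 7.625% the monthly rate is 0.0063542, so the payment is 42,000 × 0.0063542 / (1 − 1.0063542^−180) = $392.33.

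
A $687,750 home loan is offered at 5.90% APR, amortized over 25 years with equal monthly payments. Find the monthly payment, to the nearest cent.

$4,389.24

At 5.90% the monthly rate is 0.0049167, so the payment is 687,750 × 0.0049167 / (1 − 1.0049167^−300) = $4,389.24.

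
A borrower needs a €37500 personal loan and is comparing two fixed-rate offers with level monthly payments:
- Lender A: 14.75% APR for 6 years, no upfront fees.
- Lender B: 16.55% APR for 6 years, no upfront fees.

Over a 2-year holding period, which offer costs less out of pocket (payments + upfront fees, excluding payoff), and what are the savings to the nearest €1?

Lender A by €888

Lender A: at 14.75% the monthly rate is 0.0122917, so the payment is 37,500 × 0.0122917 / (1 − 1.0122917^−72) = €787.86.
Lender B: monthly rate = 16.55%/12 = 0.0137917; payment = 37,500 × 0.0137917 / (1 − (1+0.0137917)^−72) = €824.84.
Over 24 months: Lender A costs 24 × €787.86 = €18,908.64; Lender B costs 24 × €824.84 = €19,796.16.
Lender A is cheaper by €19,796.16 − €18,908.64 = €887.52.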